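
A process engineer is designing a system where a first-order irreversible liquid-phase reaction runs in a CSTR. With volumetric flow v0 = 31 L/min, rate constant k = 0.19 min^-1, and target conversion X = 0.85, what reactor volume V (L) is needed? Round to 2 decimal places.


V = v0 * X / (k * (1 - X))
V = 31 * 0.85 / (0.19 * (1 - 0.85))
V = 26.35 / (0.19 * 0.15)
V = 26.35 / 0.0285
V = 924.56 L


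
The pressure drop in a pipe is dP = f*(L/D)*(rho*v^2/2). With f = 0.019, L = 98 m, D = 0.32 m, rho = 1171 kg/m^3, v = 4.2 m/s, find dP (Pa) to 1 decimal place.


dP = f * (L/D) * (rho*v^2/2)
dP = 0.019 * (98/0.32) * (1171*4.2^2/2)
L/D = 306.25
rho*v^2/2 = 1171*17.64/2 = 10328.22
dP = 0.019 * 306.25 * 10328.22
dP = 60097.3 Pa


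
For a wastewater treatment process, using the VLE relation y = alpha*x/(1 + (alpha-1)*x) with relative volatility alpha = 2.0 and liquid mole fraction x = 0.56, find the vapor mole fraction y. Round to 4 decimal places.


y = alpha*x / (1 + (alpha-1)*x)
y = 2.0*0.56 / (1 + (2.0-1)*0.56)
y = 1.12 / (1 + 0.56)
y = 1.12 / 1.56
y = 0.7179


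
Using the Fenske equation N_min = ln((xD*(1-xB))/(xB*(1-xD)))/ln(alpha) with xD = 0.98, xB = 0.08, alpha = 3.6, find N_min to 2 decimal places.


N_min = ln((xD*(1-xB))/(xB*(1-xD))) / ln(alpha)
Numerator inside ln: 0.9016 / 0.0016 = 563.5
ln(563.5) = 6.334167
ln(alpha) = ln(3.6) = 1.280934
N_min = 6.334167 / 1.280934 = 4.94


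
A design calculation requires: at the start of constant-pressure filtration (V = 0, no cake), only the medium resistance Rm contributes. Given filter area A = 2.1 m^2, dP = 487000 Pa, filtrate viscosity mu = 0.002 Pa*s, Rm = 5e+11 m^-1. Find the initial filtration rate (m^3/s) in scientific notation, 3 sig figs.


rate = A * dP / (mu * Rm)
rate = 2.1 * 487000 / (0.002 * 5e+11)
rate = 1022700.0 / 1.000e+09
rate = 1.02e-03 m^3/s


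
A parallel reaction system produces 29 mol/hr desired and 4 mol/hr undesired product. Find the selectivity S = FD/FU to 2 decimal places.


S = desired product rate / undesired product rate
S = 29 / 4
S = 7.25


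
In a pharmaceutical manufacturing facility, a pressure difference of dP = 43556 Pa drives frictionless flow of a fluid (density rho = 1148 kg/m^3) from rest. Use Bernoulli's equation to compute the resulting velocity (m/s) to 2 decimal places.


v = sqrt(2*dP/rho)
v = sqrt(2*43556/1148)
v = sqrt(75.881533)
v = 8.71 m/s


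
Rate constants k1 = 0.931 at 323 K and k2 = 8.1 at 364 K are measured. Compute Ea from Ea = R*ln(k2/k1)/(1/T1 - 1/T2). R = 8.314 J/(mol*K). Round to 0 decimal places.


Ea = R * ln(k2/k1) / (1/T1 - 1/T2)
ln(k2/k1) = ln(8.1/0.931) = 2.1633601
1/T1 - 1/T2 = 1/323 - 1/364 = 0.000348722485
Ea = 8.314 * 2.1633601 / 0.000348722485
Ea = 51577 J/mol


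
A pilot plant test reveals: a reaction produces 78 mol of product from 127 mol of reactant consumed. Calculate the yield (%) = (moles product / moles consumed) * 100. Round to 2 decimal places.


Yield = (moles product / moles consumed) * 100%
Yield = (78 / 127) * 100
Yield = 0.6142 * 100
Yield = 61.42%


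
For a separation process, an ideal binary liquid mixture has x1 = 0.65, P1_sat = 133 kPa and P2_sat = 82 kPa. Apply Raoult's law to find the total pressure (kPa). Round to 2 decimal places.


P = x1*P1_sat + x2*P2_sat
x2 = 1 - x1 = 1 - 0.65 = 0.35
P = 0.65*133 + 0.35*82
P = 86.45 + 28.7
P = 115.15 kPa


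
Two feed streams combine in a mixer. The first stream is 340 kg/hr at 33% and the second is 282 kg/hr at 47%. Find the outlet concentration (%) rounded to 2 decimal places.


Mass balance on solute: F1*x1 + F2*x2 = F3*x3
F3 = F1 + F2 = 340 + 282 = 622 kg/hr
x3 = (F1*x1 + F2*x2)/F3
x3 = (340*0.33 + 282*0.47) / 622
x3 = 39.35%


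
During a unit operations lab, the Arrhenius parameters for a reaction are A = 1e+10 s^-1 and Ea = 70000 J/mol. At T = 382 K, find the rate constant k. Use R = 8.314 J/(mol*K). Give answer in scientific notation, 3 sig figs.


k = A * exp(-Ea/(R*T))
k = 1e+10 * exp(-70000 / (8.314 * 382))
k = 1e+10 * exp(-22.040663)
k = 2.68e+00


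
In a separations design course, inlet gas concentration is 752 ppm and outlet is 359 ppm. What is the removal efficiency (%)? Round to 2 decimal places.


Efficiency = (G_in - G_out) / G_in * 100%
Efficiency = (752 - 359) / 752 * 100
Efficiency = 393 / 752 * 100
Efficiency = 52.26%


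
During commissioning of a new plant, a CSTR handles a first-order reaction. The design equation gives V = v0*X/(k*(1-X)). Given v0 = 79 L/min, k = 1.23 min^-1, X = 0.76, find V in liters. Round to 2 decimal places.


V = v0 * X / (k * (1 - X))
V = 79 * 0.76 / (1.23 * (1 - 0.76))
V = 60.04 / (1.23 * 0.24)
V = 60.04 / 0.2952
V = 203.39 L


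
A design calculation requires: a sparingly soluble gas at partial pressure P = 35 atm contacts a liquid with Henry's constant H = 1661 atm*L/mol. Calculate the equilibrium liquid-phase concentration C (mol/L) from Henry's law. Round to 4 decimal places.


C = P / H
C = 35 / 1661
C = 0.0211 mol/L


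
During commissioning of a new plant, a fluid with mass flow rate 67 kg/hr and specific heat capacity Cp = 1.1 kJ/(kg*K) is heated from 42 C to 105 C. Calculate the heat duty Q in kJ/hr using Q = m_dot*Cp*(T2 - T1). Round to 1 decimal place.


Q = m_dot * Cp * (T2 - T1)
Q = 67 * 1.1 * (105 - 42)
Q = 67 * 1.1 * 63
Q = 4643.1 kJ/hr


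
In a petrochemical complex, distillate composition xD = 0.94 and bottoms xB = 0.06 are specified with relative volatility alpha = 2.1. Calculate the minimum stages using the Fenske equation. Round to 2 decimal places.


N_min = ln((xD*(1-xB))/(xB*(1-xD))) / ln(alpha)
Numerator inside ln: 0.8836 / 0.0036 = 245.444444
ln(245.444444) = 5.503071
ln(alpha) = ln(2.1) = 0.741937
N_min = 5.503071 / 0.741937 = 7.42


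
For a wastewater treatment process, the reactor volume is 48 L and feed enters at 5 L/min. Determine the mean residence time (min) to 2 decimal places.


tau = V / v0
tau = 48 / 5
tau = 9.60 min


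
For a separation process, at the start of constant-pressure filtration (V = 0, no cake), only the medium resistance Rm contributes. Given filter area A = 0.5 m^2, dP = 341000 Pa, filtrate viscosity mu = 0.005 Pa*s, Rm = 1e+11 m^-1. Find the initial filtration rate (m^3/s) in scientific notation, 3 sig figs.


rate = A * dP / (mu * Rm)
rate = 0.5 * 341000 / (0.005 * 1e+11)
rate = 170500.0 / 5.000e+08
rate = 3.41e-04 m^3/s


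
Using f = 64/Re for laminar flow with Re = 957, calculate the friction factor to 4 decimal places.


f = 64 / Re
f = 64 / 957
f = 0.0669


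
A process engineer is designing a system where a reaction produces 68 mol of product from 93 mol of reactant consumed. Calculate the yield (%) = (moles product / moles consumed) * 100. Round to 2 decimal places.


Yield = (moles product / moles consumed) * 100%
Yield = (68 / 93) * 100
Yield = 0.7312 * 100
Yield = 73.12%


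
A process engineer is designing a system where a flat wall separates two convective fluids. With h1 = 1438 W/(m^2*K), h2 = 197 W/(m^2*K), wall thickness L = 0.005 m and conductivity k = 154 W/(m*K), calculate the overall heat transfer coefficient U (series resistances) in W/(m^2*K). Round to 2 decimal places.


1/U = 1/h1 + L/k + 1/h2
1/U = 1/1438 + 0.005/154 + 1/197
1/U = 0.0006954103 + 3.24675e-05 + 0.0050761421
1/U = 0.0058040199
U = 172.29 W/(m^2*K)


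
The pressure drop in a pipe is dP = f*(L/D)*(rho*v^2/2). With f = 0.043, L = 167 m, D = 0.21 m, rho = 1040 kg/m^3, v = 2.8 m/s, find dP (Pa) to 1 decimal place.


dP = f * (L/D) * (rho*v^2/2)
dP = 0.043 * (167/0.21) * (1040*2.8^2/2)
L/D = 795.23809524
rho*v^2/2 = 1040*7.84/2 = 4076.8
dP = 0.043 * 795.23809524 * 4076.8
dP = 139407.1 Pa


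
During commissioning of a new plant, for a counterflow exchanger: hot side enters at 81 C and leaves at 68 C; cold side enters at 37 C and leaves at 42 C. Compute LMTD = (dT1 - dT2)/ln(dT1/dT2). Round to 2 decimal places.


dT1 = Th_in - Tc_out = 81 - 42 = 39
dT2 = Th_out - Tc_in = 68 - 37 = 31
LMTD = (dT1 - dT2) / ln(dT1/dT2)
LMTD = (39 - 31) / ln(39/31)
LMTD = 34.85 K


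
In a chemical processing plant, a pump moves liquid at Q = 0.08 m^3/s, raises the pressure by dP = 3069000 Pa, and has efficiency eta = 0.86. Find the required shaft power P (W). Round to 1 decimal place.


P = Q * dP / eta
P = 0.08 * 3069000 / 0.86
P = 245520.0 / 0.86
P = 285488.4 W


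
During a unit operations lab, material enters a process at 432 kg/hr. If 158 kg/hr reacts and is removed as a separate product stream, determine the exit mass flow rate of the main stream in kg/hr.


Steady-state mass balance on the main outlet: F_out = F_in - F_removed
F_out = 432 - 158
F_out = 274 kg/hr


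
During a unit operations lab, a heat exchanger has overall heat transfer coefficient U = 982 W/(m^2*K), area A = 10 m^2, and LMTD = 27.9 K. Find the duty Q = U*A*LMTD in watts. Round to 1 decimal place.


Q = U * A * LMTD
Q = 982 * 10 * 27.9
Q = 273978.0 W


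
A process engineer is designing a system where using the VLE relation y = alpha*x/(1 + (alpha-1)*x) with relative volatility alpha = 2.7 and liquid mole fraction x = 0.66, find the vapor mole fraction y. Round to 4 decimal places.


y = alpha*x / (1 + (alpha-1)*x)
y = 2.7*0.66 / (1 + (2.7-1)*0.66)
y = 1.782 / (1 + 1.122)
y = 1.782 / 2.122
y = 0.8398


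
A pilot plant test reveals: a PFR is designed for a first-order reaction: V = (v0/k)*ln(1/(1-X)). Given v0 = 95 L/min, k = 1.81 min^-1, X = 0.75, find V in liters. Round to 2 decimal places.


V = (v0/k) * ln(1/(1-X))
V = (95/1.81) * ln(1/(1-0.75))
V = 52.486188 * ln(4.0)
V = 52.486188 * 1.386294
V = 72.76 L


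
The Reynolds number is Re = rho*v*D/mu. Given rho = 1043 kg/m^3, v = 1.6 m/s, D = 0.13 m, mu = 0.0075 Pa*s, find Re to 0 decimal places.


Re = rho * v * D / mu
Re = 1043 * 1.6 * 0.13 / 0.0075
Re = 216.944 / 0.0075
Re = 28926


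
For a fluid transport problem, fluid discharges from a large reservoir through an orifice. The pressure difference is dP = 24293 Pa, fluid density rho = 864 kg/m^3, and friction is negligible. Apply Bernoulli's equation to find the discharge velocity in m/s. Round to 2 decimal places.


v = sqrt(2*dP/rho)
v = sqrt(2*24293/864)
v = sqrt(56.233796)
v = 7.50 m/s


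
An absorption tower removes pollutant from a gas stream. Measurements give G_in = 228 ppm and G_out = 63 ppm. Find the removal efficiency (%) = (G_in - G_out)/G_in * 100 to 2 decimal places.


Efficiency = (G_in - G_out) / G_in * 100%
Efficiency = (228 - 63) / 228 * 100
Efficiency = 165 / 228 * 100
Efficiency = 72.37%


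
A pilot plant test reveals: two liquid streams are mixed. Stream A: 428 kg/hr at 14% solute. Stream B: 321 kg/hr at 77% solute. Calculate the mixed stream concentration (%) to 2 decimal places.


Mass balance on solute: F1*x1 + F2*x2 = F3*x3
F3 = F1 + F2 = 428 + 321 = 749 kg/hr
x3 = (F1*x1 + F2*x2)/F3
x3 = (428*0.14 + 321*0.77) / 749
x3 = 41.00%


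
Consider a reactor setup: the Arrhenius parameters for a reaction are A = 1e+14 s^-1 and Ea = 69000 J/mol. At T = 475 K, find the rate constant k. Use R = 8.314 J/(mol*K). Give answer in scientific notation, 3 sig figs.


k = A * exp(-Ea/(R*T))
k = 1e+14 * exp(-69000 / (8.314 * 475))
k = 1e+14 * exp(-17.472114)
k = 2.58e+06


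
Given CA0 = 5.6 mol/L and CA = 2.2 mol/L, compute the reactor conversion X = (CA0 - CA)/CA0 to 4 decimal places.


X = (CA0 - CA) / CA0
X = (5.6 - 2.2) / 5.6
X = 3.4 / 5.6
X = 0.6071


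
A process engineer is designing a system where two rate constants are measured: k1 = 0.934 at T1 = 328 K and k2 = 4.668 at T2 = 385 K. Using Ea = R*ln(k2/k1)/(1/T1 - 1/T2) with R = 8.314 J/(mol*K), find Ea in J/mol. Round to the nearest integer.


Ea = R * ln(k2/k1) / (1/T1 - 1/T2)
ln(k2/k1) = ln(4.668/0.934) = 1.6090096
1/T1 - 1/T2 = 1/328 - 1/385 = 0.00045137789
Ea = 8.314 * 1.6090096 / 0.00045137789
Ea = 29637 J/mol


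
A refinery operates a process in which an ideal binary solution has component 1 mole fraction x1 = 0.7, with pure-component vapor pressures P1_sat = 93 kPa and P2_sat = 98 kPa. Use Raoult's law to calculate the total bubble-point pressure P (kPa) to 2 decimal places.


P = x1*P1_sat + x2*P2_sat
x2 = 1 - x1 = 1 - 0.7 = 0.3
P = 0.7*93 + 0.3*98
P = 65.1 + 29.4
P = 94.50 kPa


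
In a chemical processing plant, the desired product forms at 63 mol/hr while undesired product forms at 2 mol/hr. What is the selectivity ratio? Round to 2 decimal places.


S = desired product rate / undesired product rate
S = 63 / 2
S = 31.50


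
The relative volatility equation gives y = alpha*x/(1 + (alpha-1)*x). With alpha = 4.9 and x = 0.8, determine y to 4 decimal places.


y = alpha*x / (1 + (alpha-1)*x)
y = 4.9*0.8 / (1 + (4.9-1)*0.8)
y = 3.92 / (1 + 3.12)
y = 3.92 / 4.12
y = 0.9515


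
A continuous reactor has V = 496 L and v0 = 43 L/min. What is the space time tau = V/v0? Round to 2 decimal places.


tau = V / v0
tau = 496 / 43
tau = 11.53 min


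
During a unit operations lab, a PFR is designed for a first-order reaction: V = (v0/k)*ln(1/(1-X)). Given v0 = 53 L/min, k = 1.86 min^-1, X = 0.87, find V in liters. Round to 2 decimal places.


V = (v0/k) * ln(1/(1-X))
V = (53/1.86) * ln(1/(1-0.87))
V = 28.494624 * ln(7.692308)
V = 28.494624 * 2.040221
V = 58.14 L


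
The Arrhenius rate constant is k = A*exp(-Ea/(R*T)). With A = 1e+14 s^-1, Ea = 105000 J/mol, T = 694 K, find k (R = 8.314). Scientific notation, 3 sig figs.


k = A * exp(-Ea/(R*T))
k = 1e+14 * exp(-105000 / (8.314 * 694))
k = 1e+14 * exp(-18.197839)
k = 1.25e+06


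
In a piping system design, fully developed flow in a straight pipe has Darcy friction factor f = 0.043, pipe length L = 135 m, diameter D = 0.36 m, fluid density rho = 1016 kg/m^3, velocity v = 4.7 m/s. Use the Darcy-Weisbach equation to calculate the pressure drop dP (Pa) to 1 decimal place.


dP = f * (L/D) * (rho*v^2/2)
dP = 0.043 * (135/0.36) * (1016*4.7^2/2)
L/D = 375.0
rho*v^2/2 = 1016*22.09/2 = 11221.72
dP = 0.043 * 375.0 * 11221.72
dP = 180950.2 Pa


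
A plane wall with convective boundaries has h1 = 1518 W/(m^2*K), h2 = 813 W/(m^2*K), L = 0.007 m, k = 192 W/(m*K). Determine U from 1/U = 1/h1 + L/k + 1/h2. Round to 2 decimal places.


1/U = 1/h1 + L/k + 1/h2
1/U = 1/1518 + 0.007/192 + 1/813
1/U = 0.0006587615 + 3.64583e-05 + 0.0012300123
1/U = 0.0019252321
U = 519.42 W/(m^2*K)


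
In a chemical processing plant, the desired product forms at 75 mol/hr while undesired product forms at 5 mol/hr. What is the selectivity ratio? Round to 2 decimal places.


S = desired product rate / undesired product rate
S = 75 / 5
S = 15.00


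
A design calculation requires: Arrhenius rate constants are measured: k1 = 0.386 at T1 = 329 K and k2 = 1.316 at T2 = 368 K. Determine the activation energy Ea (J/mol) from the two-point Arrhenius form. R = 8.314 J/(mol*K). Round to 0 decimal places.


Ea = R * ln(k2/k1) / (1/T1 - 1/T2)
ln(k2/k1) = ln(1.316/0.386) = 1.2265147
1/T1 - 1/T2 = 1/329 - 1/368 = 0.000322122373
Ea = 8.314 * 1.2265147 / 0.000322122373
Ea = 31656 J/mol


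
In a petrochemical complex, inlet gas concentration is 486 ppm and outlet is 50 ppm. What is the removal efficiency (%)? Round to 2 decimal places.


Efficiency = (G_in - G_out) / G_in * 100%
Efficiency = (486 - 50) / 486 * 100
Efficiency = 436 / 486 * 100
Efficiency = 89.71%


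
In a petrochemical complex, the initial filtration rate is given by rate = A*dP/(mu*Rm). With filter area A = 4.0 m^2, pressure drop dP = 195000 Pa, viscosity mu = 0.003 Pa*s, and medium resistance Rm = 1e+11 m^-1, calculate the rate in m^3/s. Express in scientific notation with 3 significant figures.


rate = A * dP / (mu * Rm)
rate = 4.0 * 195000 / (0.003 * 1e+11)
rate = 780000.0 / 3.000e+08
rate = 2.60e-03 m^3/s


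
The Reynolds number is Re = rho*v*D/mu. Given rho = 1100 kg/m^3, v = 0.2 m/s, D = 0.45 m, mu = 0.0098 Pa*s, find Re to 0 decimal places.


Re = rho * v * D / mu
Re = 1100 * 0.2 * 0.45 / 0.0098
Re = 99.0 / 0.0098
Re = 10102


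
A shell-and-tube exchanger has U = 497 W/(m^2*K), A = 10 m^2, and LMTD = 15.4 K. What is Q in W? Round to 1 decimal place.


Q = U * A * LMTD
Q = 497 * 10 * 15.4
Q = 76538.0 W


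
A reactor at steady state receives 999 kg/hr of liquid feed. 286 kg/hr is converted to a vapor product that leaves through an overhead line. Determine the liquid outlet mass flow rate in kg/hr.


Steady-state mass balance on the main outlet: F_out = F_in - F_removed
F_out = 999 - 286
F_out = 713 kg/hr


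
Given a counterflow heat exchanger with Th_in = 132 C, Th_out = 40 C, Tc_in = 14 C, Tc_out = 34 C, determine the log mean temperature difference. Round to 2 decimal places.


dT1 = Th_in - Tc_out = 132 - 34 = 98
dT2 = Th_out - Tc_in = 40 - 14 = 26
LMTD = (dT1 - dT2) / ln(dT1/dT2)
LMTD = (98 - 26) / ln(98/26)
LMTD = 54.26 K


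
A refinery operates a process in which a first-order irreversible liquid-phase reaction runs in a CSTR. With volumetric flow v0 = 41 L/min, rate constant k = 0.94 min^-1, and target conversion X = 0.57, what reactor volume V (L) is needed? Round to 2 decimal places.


V = v0 * X / (k * (1 - X))
V = 41 * 0.57 / (0.94 * (1 - 0.57))
V = 23.37 / (0.94 * 0.43)
V = 23.37 / 0.4042
V = 57.82 L


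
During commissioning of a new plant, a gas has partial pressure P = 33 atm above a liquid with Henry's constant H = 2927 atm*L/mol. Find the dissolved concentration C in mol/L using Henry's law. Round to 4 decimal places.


C = P / H
C = 33 / 2927
C = 0.0113 mol/L


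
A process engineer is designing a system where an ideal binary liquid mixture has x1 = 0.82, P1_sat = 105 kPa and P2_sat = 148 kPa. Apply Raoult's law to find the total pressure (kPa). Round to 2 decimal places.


P = x1*P1_sat + x2*P2_sat
x2 = 1 - x1 = 1 - 0.82 = 0.18
P = 0.82*105 + 0.18*148
P = 86.1 + 26.64
P = 112.74 kPa


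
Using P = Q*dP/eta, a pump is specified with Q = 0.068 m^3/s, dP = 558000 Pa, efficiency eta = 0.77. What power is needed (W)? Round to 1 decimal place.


P = Q * dP / eta
P = 0.068 * 558000 / 0.77
P = 37944.0 / 0.77
P = 49277.9 W


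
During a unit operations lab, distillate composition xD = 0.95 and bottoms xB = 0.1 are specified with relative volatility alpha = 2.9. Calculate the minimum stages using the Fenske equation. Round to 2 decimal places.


N_min = ln((xD*(1-xB))/(xB*(1-xD))) / ln(alpha)
Numerator inside ln: 0.855 / 0.005 = 171.0
ln(171.0) = 5.141664
ln(alpha) = ln(2.9) = 1.064711
N_min = 5.141664 / 1.064711 = 4.83


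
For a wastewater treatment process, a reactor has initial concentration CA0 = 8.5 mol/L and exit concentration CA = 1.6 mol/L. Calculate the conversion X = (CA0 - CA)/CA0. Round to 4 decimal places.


X = (CA0 - CA) / CA0
X = (8.5 - 1.6) / 8.5
X = 6.9 / 8.5
X = 0.8118


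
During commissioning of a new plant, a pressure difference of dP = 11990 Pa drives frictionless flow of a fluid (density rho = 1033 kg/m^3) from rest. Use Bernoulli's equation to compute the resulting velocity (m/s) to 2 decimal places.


v = sqrt(2*dP/rho)
v = sqrt(2*11990/1033)
v = sqrt(23.21394)
v = 4.82 m/s


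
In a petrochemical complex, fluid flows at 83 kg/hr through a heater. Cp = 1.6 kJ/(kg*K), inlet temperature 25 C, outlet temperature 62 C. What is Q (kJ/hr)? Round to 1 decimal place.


Q = m_dot * Cp * (T2 - T1)
Q = 83 * 1.6 * (62 - 25)
Q = 83 * 1.6 * 37
Q = 4913.6 kJ/hr


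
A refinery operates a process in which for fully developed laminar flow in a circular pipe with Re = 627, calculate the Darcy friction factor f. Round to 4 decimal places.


f = 64 / Re
f = 64 / 627
f = 0.1021


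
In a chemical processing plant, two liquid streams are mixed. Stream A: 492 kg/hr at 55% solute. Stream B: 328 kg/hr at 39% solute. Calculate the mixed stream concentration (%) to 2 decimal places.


Mass balance on solute: F1*x1 + F2*x2 = F3*x3
F3 = F1 + F2 = 492 + 328 = 820 kg/hr
x3 = (F1*x1 + F2*x2)/F3
x3 = (492*0.55 + 328*0.39) / 820
x3 = 48.60%


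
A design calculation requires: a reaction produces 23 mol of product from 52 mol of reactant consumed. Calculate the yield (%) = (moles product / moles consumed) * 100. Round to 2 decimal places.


Yield = (moles product / moles consumed) * 100%
Yield = (23 / 52) * 100
Yield = 0.4423 * 100
Yield = 44.23%


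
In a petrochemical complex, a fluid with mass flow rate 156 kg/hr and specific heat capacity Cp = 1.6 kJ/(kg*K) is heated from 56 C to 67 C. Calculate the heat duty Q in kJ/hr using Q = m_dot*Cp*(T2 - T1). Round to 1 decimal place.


Q = m_dot * Cp * (T2 - T1)
Q = 156 * 1.6 * (67 - 56)
Q = 156 * 1.6 * 11
Q = 2745.6 kJ/hr


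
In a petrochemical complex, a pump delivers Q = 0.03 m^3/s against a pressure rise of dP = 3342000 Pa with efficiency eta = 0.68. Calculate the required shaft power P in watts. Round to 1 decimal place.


P = Q * dP / eta
P = 0.03 * 3342000 / 0.68
P = 100260.0 / 0.68
P = 147441.2 W


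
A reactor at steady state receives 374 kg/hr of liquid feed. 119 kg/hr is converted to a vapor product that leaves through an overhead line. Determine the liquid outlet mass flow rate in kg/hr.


Steady-state mass balance on the main outlet: F_out = F_in - F_removed
F_out = 374 - 119
F_out = 255 kg/hr


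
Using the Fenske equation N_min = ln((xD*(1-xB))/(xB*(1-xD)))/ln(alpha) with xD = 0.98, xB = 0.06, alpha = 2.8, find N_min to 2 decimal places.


N_min = ln((xD*(1-xB))/(xB*(1-xD))) / ln(alpha)
Numerator inside ln: 0.9212 / 0.0012 = 767.666667
ln(767.666667) = 6.643356
ln(alpha) = ln(2.8) = 1.029619
N_min = 6.643356 / 1.029619 = 6.45


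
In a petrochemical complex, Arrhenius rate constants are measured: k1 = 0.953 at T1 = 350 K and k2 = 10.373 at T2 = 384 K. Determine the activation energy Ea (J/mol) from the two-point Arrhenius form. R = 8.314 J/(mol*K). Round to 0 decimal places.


Ea = R * ln(k2/k1) / (1/T1 - 1/T2)
ln(k2/k1) = ln(10.373/0.953) = 2.3873467
1/T1 - 1/T2 = 1/350 - 1/384 = 0.00025297619
Ea = 8.314 * 2.3873467 / 0.00025297619
Ea = 78460 J/mol


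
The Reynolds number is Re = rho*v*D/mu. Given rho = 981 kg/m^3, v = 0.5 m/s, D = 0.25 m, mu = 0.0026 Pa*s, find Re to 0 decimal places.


Re = rho * v * D / mu
Re = 981 * 0.5 * 0.25 / 0.0026
Re = 122.625 / 0.0026
Re = 47163


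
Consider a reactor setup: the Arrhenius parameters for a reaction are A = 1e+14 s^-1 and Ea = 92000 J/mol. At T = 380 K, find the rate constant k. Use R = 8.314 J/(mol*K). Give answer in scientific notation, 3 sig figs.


k = A * exp(-Ea/(R*T))
k = 1e+14 * exp(-92000 / (8.314 * 380))
k = 1e+14 * exp(-29.12019)
k = 2.26e+01


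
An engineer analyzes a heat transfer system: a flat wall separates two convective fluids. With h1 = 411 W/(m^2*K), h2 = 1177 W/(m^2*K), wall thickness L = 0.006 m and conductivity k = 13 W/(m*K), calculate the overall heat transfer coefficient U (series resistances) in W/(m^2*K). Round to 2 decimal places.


1/U = 1/h1 + L/k + 1/h2
1/U = 1/411 + 0.006/13 + 1/1177
1/U = 0.00243309 + 0.0004615385 + 0.0008496177
1/U = 0.0037442462
U = 267.08 W/(m^2*K)


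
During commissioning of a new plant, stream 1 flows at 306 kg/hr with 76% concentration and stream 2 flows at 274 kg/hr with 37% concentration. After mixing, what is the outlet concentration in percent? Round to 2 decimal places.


Mass balance on solute: F1*x1 + F2*x2 = F3*x3
F3 = F1 + F2 = 306 + 274 = 580 kg/hr
x3 = (F1*x1 + F2*x2)/F3
x3 = (306*0.76 + 274*0.37) / 580
x3 = 57.58%


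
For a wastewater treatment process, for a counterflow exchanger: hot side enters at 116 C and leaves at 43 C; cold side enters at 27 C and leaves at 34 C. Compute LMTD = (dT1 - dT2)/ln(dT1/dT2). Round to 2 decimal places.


dT1 = Th_in - Tc_out = 116 - 34 = 82
dT2 = Th_out - Tc_in = 43 - 27 = 16
LMTD = (dT1 - dT2) / ln(dT1/dT2)
LMTD = (82 - 16) / ln(82/16)
LMTD = 40.39 K


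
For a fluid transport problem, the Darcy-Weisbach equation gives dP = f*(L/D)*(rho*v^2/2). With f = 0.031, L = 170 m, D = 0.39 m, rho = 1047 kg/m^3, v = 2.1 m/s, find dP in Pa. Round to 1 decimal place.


dP = f * (L/D) * (rho*v^2/2)
dP = 0.031 * (170/0.39) * (1047*2.1^2/2)
L/D = 435.8974359
rho*v^2/2 = 1047*4.41/2 = 2308.635
dP = 0.031 * 435.8974359 * 2308.635
dP = 31196.2 Pa


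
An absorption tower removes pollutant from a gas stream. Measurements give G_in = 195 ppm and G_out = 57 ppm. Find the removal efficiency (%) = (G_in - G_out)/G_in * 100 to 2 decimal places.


Efficiency = (G_in - G_out) / G_in * 100%
Efficiency = (195 - 57) / 195 * 100
Efficiency = 138 / 195 * 100
Efficiency = 70.77%


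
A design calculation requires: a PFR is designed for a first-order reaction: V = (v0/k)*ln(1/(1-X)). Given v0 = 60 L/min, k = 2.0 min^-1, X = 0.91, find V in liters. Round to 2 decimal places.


V = (v0/k) * ln(1/(1-X))
V = (60/2.0) * ln(1/(1-0.91))
V = 30.0 * ln(11.111111)
V = 30.0 * 2.407946
V = 72.24 L


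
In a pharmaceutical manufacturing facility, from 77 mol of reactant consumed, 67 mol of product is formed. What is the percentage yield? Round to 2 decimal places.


Yield = (moles product / moles consumed) * 100%
Yield = (67 / 77) * 100
Yield = 0.8701 * 100
Yield = 87.01%


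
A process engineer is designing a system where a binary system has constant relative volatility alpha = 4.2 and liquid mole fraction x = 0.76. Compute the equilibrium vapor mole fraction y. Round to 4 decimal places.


y = alpha*x / (1 + (alpha-1)*x)
y = 4.2*0.76 / (1 + (4.2-1)*0.76)
y = 3.192 / (1 + 2.432)
y = 3.192 / 3.432
y = 0.9301


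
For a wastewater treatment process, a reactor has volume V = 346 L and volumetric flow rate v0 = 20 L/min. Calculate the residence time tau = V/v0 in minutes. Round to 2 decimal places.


tau = V / v0
tau = 346 / 20
tau = 17.30 min


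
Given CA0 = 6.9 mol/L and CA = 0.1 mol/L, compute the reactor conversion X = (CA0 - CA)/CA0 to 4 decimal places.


X = (CA0 - CA) / CA0
X = (6.9 - 0.1) / 6.9
X = 6.8 / 6.9
X = 0.9855


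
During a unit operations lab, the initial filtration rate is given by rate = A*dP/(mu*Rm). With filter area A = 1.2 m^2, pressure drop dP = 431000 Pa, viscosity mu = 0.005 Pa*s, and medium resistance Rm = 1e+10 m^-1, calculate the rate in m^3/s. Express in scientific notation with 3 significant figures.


rate = A * dP / (mu * Rm)
rate = 1.2 * 431000 / (0.005 * 1e+10)
rate = 517200.0 / 5.000e+07
rate = 1.03e-02 m^3/s


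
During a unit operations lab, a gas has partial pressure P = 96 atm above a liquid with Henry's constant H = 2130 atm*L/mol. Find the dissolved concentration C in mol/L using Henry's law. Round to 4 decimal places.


C = P / H
C = 96 / 2130
C = 0.0451 mol/L


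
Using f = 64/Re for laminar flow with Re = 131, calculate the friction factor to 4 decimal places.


f = 64 / Re
f = 64 / 131
f = 0.4885


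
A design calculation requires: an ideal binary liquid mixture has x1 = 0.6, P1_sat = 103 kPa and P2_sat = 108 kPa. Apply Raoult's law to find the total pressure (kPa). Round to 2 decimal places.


P = x1*P1_sat + x2*P2_sat
x2 = 1 - x1 = 1 - 0.6 = 0.4
P = 0.6*103 + 0.4*108
P = 61.8 + 43.2
P = 105.00 kPa


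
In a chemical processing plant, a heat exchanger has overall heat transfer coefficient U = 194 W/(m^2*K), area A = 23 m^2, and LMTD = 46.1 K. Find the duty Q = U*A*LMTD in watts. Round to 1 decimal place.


Q = U * A * LMTD
Q = 194 * 23 * 46.1
Q = 205698.2 W


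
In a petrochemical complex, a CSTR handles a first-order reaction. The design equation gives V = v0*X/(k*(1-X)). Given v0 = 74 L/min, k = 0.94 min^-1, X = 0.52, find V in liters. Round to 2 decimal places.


V = v0 * X / (k * (1 - X))
V = 74 * 0.52 / (0.94 * (1 - 0.52))
V = 38.48 / (0.94 * 0.48)
V = 38.48 / 0.4512
V = 85.28 L


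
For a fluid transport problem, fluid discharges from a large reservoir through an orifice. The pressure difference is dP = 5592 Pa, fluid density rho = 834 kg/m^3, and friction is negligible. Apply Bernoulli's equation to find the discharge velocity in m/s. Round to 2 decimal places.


v = sqrt(2*dP/rho)
v = sqrt(2*5592/834)
v = sqrt(13.410072)
v = 3.66 m/s


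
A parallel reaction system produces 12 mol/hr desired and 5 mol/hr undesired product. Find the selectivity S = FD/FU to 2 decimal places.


S = desired product rate / undesired product rate
S = 12 / 5
S = 2.40


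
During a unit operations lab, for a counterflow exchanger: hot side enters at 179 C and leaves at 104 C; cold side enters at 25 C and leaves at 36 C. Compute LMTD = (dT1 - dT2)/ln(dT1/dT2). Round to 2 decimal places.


dT1 = Th_in - Tc_out = 179 - 36 = 143
dT2 = Th_out - Tc_in = 104 - 25 = 79
LMTD = (dT1 - dT2) / ln(dT1/dT2)
LMTD = (143 - 79) / ln(143/79)
LMTD = 107.85 K


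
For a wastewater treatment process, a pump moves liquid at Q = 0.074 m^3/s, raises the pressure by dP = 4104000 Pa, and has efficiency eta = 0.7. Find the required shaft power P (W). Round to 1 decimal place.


P = Q * dP / eta
P = 0.074 * 4104000 / 0.7
P = 303696.0 / 0.7
P = 433851.4 W


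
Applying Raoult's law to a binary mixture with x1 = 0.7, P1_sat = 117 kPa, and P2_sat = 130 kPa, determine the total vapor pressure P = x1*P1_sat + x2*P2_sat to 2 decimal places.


P = x1*P1_sat + x2*P2_sat
x2 = 1 - x1 = 1 - 0.7 = 0.3
P = 0.7*117 + 0.3*130
P = 81.9 + 39.0
P = 120.90 kPa


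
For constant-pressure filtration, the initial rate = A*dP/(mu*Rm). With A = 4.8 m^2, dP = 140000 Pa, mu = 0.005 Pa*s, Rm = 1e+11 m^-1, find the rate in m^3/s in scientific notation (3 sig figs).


rate = A * dP / (mu * Rm)
rate = 4.8 * 140000 / (0.005 * 1e+11)
rate = 672000.0 / 5.000e+08
rate = 1.34e-03 m^3/s


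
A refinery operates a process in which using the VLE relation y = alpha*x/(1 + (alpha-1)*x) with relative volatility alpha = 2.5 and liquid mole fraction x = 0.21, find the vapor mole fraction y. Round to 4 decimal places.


y = alpha*x / (1 + (alpha-1)*x)
y = 2.5*0.21 / (1 + (2.5-1)*0.21)
y = 0.525 / (1 + 0.315)
y = 0.525 / 1.315
y = 0.3992


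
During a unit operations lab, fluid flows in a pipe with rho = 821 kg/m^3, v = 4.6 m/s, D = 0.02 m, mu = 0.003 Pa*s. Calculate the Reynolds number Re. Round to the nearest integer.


Re = rho * v * D / mu
Re = 821 * 4.6 * 0.02 / 0.003
Re = 75.532 / 0.003
Re = 25177


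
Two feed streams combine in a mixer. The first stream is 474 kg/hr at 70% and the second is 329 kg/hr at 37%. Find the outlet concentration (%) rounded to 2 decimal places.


Mass balance on solute: F1*x1 + F2*x2 = F3*x3
F3 = F1 + F2 = 474 + 329 = 803 kg/hr
x3 = (F1*x1 + F2*x2)/F3
x3 = (474*0.7 + 329*0.37) / 803
x3 = 56.48%


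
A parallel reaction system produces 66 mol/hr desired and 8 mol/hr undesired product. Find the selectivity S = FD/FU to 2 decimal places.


S = desired product rate / undesired product rate
S = 66 / 8
S = 8.25


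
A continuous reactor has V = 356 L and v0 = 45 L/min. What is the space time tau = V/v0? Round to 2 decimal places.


tau = V / v0
tau = 356 / 45
tau = 7.91 min


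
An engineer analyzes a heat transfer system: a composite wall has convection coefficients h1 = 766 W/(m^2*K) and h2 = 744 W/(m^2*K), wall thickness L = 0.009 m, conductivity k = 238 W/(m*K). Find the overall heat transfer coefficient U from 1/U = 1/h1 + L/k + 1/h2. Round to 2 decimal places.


1/U = 1/h1 + L/k + 1/h2
1/U = 1/766 + 0.009/238 + 1/744
1/U = 0.001305483 + 3.78151e-05 + 0.001344086
1/U = 0.0026873841
U = 372.11 W/(m^2*K)


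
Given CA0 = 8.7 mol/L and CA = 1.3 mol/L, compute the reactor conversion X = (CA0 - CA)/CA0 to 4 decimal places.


X = (CA0 - CA) / CA0
X = (8.7 - 1.3) / 8.7
X = 7.4 / 8.7
X = 0.8506


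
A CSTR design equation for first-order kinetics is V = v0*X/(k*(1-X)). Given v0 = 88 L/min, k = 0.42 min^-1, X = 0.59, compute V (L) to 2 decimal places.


V = v0 * X / (k * (1 - X))
V = 88 * 0.59 / (0.42 * (1 - 0.59))
V = 51.92 / (0.42 * 0.41)
V = 51.92 / 0.1722
V = 301.51 L


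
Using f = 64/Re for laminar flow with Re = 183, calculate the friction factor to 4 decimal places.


f = 64 / Re
f = 64 / 183
f = 0.3497


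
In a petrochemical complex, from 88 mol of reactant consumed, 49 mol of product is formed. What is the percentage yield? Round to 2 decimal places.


Yield = (moles product / moles consumed) * 100%
Yield = (49 / 88) * 100
Yield = 0.5568 * 100
Yield = 55.68%


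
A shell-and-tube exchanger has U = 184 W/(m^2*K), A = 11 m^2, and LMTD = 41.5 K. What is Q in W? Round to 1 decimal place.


Q = U * A * LMTD
Q = 184 * 11 * 41.5
Q = 83996.0 W


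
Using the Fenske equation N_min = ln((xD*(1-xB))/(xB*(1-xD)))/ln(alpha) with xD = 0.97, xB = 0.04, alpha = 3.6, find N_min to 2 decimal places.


N_min = ln((xD*(1-xB))/(xB*(1-xD))) / ln(alpha)
Numerator inside ln: 0.9312 / 0.0012 = 776.0
ln(776.0) = 6.654153
ln(alpha) = ln(3.6) = 1.280934
N_min = 6.654153 / 1.280934 = 5.19


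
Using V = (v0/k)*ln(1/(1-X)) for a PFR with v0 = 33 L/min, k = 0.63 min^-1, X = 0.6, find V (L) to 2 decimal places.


V = (v0/k) * ln(1/(1-X))
V = (33/0.63) * ln(1/(1-0.6))
V = 52.380952 * ln(2.5)
V = 52.380952 * 0.916291
V = 48.00 L


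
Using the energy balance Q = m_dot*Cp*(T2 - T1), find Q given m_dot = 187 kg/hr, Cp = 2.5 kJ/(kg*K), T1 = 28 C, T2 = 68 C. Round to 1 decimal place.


Q = m_dot * Cp * (T2 - T1)
Q = 187 * 2.5 * (68 - 28)
Q = 187 * 2.5 * 40
Q = 18700.0 kJ/hr


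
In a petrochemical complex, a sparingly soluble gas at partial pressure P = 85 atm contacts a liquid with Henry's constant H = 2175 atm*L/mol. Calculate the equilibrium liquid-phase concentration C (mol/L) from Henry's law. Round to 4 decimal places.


C = P / H
C = 85 / 2175
C = 0.0391 mol/L


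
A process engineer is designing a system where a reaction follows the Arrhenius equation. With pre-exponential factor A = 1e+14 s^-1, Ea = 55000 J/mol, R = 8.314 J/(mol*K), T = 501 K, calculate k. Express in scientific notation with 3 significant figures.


k = A * exp(-Ea/(R*T))
k = 1e+14 * exp(-55000 / (8.314 * 501))
k = 1e+14 * exp(-13.204287)
k = 1.84e+08


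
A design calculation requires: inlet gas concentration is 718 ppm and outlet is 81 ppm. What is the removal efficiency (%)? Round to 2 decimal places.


Efficiency = (G_in - G_out) / G_in * 100%
Efficiency = (718 - 81) / 718 * 100
Efficiency = 637 / 718 * 100
Efficiency = 88.72%


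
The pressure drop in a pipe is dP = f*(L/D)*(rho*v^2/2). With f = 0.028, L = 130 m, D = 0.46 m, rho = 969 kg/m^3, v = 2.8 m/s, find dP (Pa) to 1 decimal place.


dP = f * (L/D) * (rho*v^2/2)
dP = 0.028 * (130/0.46) * (969*2.8^2/2)
L/D = 282.60869565
rho*v^2/2 = 969*7.84/2 = 3798.48
dP = 0.028 * 282.60869565 * 3798.48
dP = 30057.5 Pa


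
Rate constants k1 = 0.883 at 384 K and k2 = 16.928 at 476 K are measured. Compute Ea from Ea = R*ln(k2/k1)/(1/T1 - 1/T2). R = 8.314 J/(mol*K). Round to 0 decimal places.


Ea = R * ln(k2/k1) / (1/T1 - 1/T2)
ln(k2/k1) = ln(16.928/0.883) = 2.9533991
1/T1 - 1/T2 = 1/384 - 1/476 = 0.000503326331
Ea = 8.314 * 2.9533991 / 0.000503326331
Ea = 48785 J/mol


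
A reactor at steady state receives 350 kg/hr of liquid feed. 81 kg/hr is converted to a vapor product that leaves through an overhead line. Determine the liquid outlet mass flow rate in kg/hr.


Steady-state mass balance on the main outlet: F_out = F_in - F_removed
F_out = 350 - 81
F_out = 269 kg/hr


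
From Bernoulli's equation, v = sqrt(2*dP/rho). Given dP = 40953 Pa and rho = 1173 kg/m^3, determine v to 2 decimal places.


v = sqrt(2*dP/rho)
v = sqrt(2*40953/1173)
v = sqrt(69.826087)
v = 8.36 m/s


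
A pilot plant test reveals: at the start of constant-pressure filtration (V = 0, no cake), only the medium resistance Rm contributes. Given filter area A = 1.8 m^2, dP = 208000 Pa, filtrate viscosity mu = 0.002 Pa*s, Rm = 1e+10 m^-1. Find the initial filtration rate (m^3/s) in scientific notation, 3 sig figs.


rate = A * dP / (mu * Rm)
rate = 1.8 * 208000 / (0.002 * 1e+10)
rate = 374400.0 / 2.000e+07
rate = 1.87e-02 m^3/s


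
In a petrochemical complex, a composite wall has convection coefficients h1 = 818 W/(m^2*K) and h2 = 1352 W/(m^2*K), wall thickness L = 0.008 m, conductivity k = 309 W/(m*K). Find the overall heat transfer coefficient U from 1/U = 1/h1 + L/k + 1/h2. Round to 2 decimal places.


1/U = 1/h1 + L/k + 1/h2
1/U = 1/818 + 0.008/309 + 1/1352
1/U = 0.0012224939 + 2.589e-05 + 0.000739645
1/U = 0.0019880289
U = 503.01 W/(m^2*K)


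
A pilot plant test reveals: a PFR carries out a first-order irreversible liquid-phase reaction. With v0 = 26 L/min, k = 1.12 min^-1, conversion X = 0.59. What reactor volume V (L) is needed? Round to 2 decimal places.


V = (v0/k) * ln(1/(1-X))
V = (26/1.12) * ln(1/(1-0.59))
V = 23.214286 * ln(2.439024)
V = 23.214286 * 0.891598
V = 20.70 L


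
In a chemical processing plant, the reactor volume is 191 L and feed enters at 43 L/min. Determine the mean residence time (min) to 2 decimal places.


tau = V / v0
tau = 191 / 43
tau = 4.44 min


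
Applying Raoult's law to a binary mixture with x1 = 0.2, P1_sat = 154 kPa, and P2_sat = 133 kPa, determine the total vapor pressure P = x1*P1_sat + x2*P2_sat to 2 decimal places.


P = x1*P1_sat + x2*P2_sat
x2 = 1 - x1 = 1 - 0.2 = 0.8
P = 0.2*154 + 0.8*133
P = 30.8 + 106.4
P = 137.20 kPa


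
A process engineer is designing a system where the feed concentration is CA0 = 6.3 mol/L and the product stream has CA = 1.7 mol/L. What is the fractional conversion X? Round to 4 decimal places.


X = (CA0 - CA) / CA0
X = (6.3 - 1.7) / 6.3
X = 4.6 / 6.3
X = 0.7302


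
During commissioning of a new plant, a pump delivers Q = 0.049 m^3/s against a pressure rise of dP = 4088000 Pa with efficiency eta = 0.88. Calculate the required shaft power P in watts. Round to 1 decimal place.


P = Q * dP / eta
P = 0.049 * 4088000 / 0.88
P = 200312.0 / 0.88
P = 227627.3 W


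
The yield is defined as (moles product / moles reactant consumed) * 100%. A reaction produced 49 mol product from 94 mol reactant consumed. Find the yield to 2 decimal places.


Yield = (moles product / moles consumed) * 100%
Yield = (49 / 94) * 100
Yield = 0.5213 * 100
Yield = 52.13%


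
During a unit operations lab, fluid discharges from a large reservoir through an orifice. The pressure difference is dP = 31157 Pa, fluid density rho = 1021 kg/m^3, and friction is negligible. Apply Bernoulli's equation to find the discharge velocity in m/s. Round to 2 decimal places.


v = sqrt(2*dP/rho)
v = sqrt(2*31157/1021)
v = sqrt(61.032321)
v = 7.81 m/s


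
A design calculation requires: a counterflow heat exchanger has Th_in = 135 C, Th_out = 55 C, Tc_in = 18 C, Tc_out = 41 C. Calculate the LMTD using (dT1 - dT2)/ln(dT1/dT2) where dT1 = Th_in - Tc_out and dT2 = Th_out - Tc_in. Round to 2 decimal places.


dT1 = Th_in - Tc_out = 135 - 41 = 94
dT2 = Th_out - Tc_in = 55 - 18 = 37
LMTD = (dT1 - dT2) / ln(dT1/dT2)
LMTD = (94 - 37) / ln(94/37)
LMTD = 61.13 K


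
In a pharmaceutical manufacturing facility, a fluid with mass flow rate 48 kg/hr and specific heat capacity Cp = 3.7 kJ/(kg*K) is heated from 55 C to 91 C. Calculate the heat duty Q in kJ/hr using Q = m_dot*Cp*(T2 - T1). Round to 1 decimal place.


Q = m_dot * Cp * (T2 - T1)
Q = 48 * 3.7 * (91 - 55)
Q = 48 * 3.7 * 36
Q = 6393.6 kJ/hr


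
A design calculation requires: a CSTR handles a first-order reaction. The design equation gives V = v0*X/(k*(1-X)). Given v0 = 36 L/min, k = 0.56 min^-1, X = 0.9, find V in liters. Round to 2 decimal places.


V = v0 * X / (k * (1 - X))
V = 36 * 0.9 / (0.56 * (1 - 0.9))
V = 32.4 / (0.56 * 0.1)
V = 32.4 / 0.056
V = 578.57 L


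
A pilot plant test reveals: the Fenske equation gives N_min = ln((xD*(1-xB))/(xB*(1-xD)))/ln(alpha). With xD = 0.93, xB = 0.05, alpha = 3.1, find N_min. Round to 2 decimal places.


N_min = ln((xD*(1-xB))/(xB*(1-xD))) / ln(alpha)
Numerator inside ln: 0.8835 / 0.0035 = 252.428571
ln(252.428571) = 5.531128
ln(alpha) = ln(3.1) = 1.131402
N_min = 5.531128 / 1.131402 = 4.89
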